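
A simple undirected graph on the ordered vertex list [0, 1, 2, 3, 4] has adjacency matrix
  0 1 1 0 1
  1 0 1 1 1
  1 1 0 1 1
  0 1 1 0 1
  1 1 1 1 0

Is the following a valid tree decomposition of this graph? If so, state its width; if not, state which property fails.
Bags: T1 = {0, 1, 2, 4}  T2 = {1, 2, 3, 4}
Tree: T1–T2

Yes; width 3.

Every vertex of G appears in some bag (union = {0, 1, 2, 3, 4}); every edge is covered by a bag; and for each vertex v the set of bags containing v is connected in the bag tree. The decomposition is therefore valid. The largest bag has 4 vertices, so the width is 3.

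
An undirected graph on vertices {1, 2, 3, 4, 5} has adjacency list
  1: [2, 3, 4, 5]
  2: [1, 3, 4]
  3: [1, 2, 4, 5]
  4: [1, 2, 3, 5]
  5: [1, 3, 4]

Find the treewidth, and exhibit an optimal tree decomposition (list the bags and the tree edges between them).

The largest bag has 4 vertices, giving width 3; this decomposition certifies tw(G) ≤ 3. Conversely, {1, 2, 3, 4} is a clique of size 4, and the vertices of any clique must share a bag in every tree decomposition; so some bag has ≥ 4 vertices and tw(G) ≥ 3. The upper and lower bounds meet at 3, so that is the treewidth.

Treewidth 3.
One such decomposition:
Bags: B1 = {1, 3, 4, 5}  B2 = {1, 2, 3, 4}
Tree: B1–B2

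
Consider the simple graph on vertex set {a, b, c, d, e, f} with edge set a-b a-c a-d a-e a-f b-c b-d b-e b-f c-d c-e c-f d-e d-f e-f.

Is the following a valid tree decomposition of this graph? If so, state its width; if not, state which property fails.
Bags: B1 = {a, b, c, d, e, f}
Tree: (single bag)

Checking the three conditions: (i) the bags cover all of {a, b, c, d, e, f}; (ii) for each edge, some bag contains both endpoints; (iii) the bags containing any fixed vertex form a subtree. All hold, so the decomposition is valid with width 6 − 1 = 5.

Yes; width 5.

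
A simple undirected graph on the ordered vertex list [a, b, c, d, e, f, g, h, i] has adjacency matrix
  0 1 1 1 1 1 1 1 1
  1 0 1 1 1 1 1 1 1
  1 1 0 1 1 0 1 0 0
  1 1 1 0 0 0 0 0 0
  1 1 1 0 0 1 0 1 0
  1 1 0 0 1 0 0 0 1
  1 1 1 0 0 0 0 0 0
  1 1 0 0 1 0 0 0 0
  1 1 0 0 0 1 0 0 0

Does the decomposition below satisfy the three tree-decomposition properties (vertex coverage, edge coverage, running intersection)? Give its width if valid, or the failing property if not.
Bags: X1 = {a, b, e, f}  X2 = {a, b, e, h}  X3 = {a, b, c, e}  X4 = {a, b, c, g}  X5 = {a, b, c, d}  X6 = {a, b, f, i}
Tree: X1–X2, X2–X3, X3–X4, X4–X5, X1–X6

Yes; width 3.

Vertex coverage: the bags together contain {a, b, c, d, e, f, g, h, i}, the full vertex set. Edge coverage: each edge of G has both endpoints in at least one bag. Running intersection: for every vertex, the bags containing it form a connected subtree. All three properties hold, so this is a valid tree decomposition of width max|bag| − 1 = 3, and hence tw(G) ≤ 3.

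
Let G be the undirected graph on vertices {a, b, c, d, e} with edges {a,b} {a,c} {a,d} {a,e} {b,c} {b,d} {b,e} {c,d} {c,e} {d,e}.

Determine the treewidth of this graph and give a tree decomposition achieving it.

With just one bag of size 5, the width is 5 − 1 = 4, so tw(G) ≤ 4. On the other hand G contains the 5-clique {a, b, c, d, e}. A clique must lie in a single bag of any decomposition, so no decomposition can have width below 4. Combining the bounds, tw(G) = 4.

Treewidth 4.
One optimal decomposition is:
Bags: B1 = {a, b, c, d, e}
Tree: (single bag)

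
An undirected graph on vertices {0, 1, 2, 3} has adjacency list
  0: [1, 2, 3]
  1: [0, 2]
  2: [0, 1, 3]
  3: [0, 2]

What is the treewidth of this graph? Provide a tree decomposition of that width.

Treewidth 2.
One such decomposition:
Bags: B1 = {0, 1, 2}  B2 = {0, 2, 3}
Tree: B1–B2

The largest bag has 3 vertices, giving width 2; this decomposition certifies tw(G) ≤ 2. For the lower bound, the 3 vertices {0, 1, 2} are pairwise adjacent, and any tree decomposition puts a clique entirely inside one bag — forcing width ≥ 2. Hence tw(G) = 2 exactly.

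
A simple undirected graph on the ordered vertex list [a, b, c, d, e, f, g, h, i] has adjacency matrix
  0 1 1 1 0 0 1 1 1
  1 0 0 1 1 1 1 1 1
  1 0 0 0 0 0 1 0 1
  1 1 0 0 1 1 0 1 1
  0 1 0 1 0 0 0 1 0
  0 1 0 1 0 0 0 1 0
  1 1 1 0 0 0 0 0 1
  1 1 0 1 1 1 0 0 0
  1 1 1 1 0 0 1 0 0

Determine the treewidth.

3

A width-3 tree decomposition is:
Bags: B1 = {a, b, d, i}  B2 = {a, b, g, i}  B3 = {a, c, g, i}  B4 = {a, b, d, h}  B5 = {b, d, f, h}  B6 = {b, d, e, h}
Tree: B1–B2, B2–B3, B1–B4, B4–B5, B4–B6
Each bag holds 4 vertices, so the decomposition has width 3, which upper-bounds the treewidth. Conversely, {a, c, g, i} is a clique of size 4, and the vertices of any clique must share a bag in every tree decomposition; so some bag has ≥ 4 vertices and tw(G) ≥ 3. The upper and lower bounds meet at 3, so that is the treewidth.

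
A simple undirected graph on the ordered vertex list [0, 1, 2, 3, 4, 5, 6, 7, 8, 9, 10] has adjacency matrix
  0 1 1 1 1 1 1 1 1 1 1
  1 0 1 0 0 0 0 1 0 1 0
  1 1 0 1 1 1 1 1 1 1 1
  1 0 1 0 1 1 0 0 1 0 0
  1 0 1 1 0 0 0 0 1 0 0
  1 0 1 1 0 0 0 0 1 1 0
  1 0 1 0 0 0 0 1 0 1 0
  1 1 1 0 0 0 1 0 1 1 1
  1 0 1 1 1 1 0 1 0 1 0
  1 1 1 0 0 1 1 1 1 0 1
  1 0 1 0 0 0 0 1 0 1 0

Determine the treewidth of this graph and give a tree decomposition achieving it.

Treewidth 4.
One optimal decomposition is:
Bags: B1 = {0, 2, 5, 8, 9}  B2 = {0, 2, 7, 8, 9}  B3 = {0, 2, 7, 9, 10}  B4 = {0, 2, 3, 5, 8}  B5 = {0, 1, 2, 7, 9}  B6 = {0, 2, 3, 4, 8}  B7 = {0, 2, 6, 7, 9}
Tree: B1–B2, B2–B3, B1–B4, B3–B5, B4–B6, B5–B7

Each bag holds 5 vertices, so the decomposition has width 4, which upper-bounds the treewidth. On the other hand G contains the 5-clique {0, 2, 5, 8, 9}. A clique must lie in a single bag of any decomposition, so no decomposition can have width below 4. Therefore the treewidth is 4.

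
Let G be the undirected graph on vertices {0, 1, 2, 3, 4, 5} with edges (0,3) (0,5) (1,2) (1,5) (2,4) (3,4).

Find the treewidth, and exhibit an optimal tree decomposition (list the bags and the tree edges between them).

Treewidth 2.
One optimal decomposition is:
Bags: B1 = {1, 2, 4}  B2 = {1, 4, 5}  B3 = {0, 4, 5}  B4 = {0, 3, 4}
Tree: B1–B2, B2–B3, B3–B4

The largest bag has 3 vertices, giving width 2; this decomposition certifies tw(G) ≤ 2. The edges 4–2–1–5–0–3–4 form a cycle, so G is not a tree and its treewidth is at least 2. Therefore the treewidth is 2.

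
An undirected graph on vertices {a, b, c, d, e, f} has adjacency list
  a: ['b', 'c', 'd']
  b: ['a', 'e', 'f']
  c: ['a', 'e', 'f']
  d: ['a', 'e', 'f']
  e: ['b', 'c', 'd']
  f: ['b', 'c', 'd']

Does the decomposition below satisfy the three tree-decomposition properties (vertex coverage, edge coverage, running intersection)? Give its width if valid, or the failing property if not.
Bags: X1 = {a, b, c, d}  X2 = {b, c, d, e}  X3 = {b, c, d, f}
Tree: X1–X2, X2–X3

Yes; width 3.

Checking the three conditions: (i) the bags cover all of {a, b, c, d, e, f}; (ii) for each edge, some bag contains both endpoints; (iii) the bags containing any fixed vertex form a subtree. All hold, so the decomposition is valid with width 4 − 1 = 3.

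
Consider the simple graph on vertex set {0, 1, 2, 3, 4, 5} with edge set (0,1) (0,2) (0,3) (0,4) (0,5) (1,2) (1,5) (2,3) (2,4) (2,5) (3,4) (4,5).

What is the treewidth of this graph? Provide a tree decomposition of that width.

Treewidth 3.
Bags: B1 = {0, 2, 4, 5}  B2 = {0, 1, 2, 5}  B3 = {0, 2, 3, 4}
Tree: B1–B2, B1–B3

Each bag holds 4 vertices, so the decomposition has width 3, which upper-bounds the treewidth. Conversely, {0, 1, 2, 5} is a clique of size 4, and the vertices of any clique must share a bag in every tree decomposition; so some bag has ≥ 4 vertices and tw(G) ≥ 3. Hence tw(G) = 3 exactly.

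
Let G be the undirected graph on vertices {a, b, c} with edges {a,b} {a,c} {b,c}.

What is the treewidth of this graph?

2

A width-2 tree decomposition is:
Bags: B1 = {a, b, c}
Tree: (single bag)
A single bag containing all 3 vertices is trivially a valid decomposition of width 2. For the lower bound, the 3 vertices {a, b, c} are pairwise adjacent, and any tree decomposition puts a clique entirely inside one bag — forcing width ≥ 2. Hence tw(G) = 2 exactly.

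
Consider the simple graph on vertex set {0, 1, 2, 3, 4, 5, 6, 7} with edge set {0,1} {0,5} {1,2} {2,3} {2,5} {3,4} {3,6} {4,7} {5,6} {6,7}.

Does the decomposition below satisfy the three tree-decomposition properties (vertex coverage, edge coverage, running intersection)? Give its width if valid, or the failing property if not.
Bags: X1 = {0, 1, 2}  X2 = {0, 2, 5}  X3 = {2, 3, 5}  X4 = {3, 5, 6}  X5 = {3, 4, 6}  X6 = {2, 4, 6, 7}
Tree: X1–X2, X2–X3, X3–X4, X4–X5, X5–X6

A tree decomposition must satisfy three properties: every vertex lies in some bag; for every edge, both endpoints lie together in some bag; and for every vertex, the bags containing it form a connected subtree. Here bags containing vertex 2 are not connected in the tree, so the decomposition is invalid.

No — bags containing vertex 2 are not connected in the tree.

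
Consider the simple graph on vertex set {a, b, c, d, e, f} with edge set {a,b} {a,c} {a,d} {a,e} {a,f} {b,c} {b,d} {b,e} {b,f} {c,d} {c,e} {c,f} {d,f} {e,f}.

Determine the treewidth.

4

A width-4 tree decomposition is:
Bags: B1 = {a, b, c, d, f}  B2 = {a, b, c, e, f}
Tree: B1–B2
Each bag holds 5 vertices, so the decomposition has width 4, which upper-bounds the treewidth. For the lower bound, the 5 vertices {a, b, c, d, f} are pairwise adjacent, and any tree decomposition puts a clique entirely inside one bag — forcing width ≥ 4. Hence tw(G) = 4 exactly.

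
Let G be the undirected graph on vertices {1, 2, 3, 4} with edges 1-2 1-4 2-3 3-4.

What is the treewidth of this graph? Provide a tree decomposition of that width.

Treewidth 2.
One such decomposition:
Bags: B1 = {1, 3, 4}  B2 = {1, 2, 3}
Tree: B1–B2

Every bag has size at most 3, so the width is 3 − 1 = 2 and tw(G) ≤ 2. Since 1–4–3–2–1 is a cycle in G, G is not acyclic. Forests are exactly the graphs of treewidth ≤ 1, so tw(G) ≥ 2. Combining the bounds, tw(G) = 2.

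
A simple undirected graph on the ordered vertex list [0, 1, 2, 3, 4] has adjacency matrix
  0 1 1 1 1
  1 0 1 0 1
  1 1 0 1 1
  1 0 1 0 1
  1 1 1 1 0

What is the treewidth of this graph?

A width-3 tree decomposition is:
Bags: B1 = {0, 2, 3, 4}  B2 = {0, 1, 2, 4}
Tree: B1–B2
Every bag has size at most 4, so the width is 4 − 1 = 3 and tw(G) ≤ 3. For the lower bound, the 4 vertices {0, 1, 2, 4} are pairwise adjacent, and any tree decomposition puts a clique entirely inside one bag — forcing width ≥ 3. The upper and lower bounds meet at 3, so that is the treewidth.

3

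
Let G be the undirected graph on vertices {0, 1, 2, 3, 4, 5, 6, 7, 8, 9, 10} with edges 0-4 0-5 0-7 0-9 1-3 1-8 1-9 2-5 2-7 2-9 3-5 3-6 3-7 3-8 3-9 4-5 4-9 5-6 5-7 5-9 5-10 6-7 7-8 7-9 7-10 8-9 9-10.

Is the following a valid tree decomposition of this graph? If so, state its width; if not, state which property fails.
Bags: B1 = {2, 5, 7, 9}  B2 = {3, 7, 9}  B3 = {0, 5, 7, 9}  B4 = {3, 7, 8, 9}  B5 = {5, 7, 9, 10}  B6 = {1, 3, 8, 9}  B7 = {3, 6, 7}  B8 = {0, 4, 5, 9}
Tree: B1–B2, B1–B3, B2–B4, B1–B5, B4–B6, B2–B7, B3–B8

A tree decomposition must satisfy three properties: every vertex lies in some bag; for every edge, both endpoints lie together in some bag; and for every vertex, the bags containing it form a connected subtree. Here edge (5,3) lies in no bag, so the decomposition is invalid.

No — edge (5,3) lies in no bag.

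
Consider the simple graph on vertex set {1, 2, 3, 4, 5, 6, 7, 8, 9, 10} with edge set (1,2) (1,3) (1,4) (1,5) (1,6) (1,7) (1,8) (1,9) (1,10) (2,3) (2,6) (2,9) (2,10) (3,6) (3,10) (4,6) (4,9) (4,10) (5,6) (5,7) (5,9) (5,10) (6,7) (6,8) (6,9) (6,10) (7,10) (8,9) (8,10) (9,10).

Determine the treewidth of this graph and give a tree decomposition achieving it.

Every bag has size at most 5, so the width is 5 − 1 = 4 and tw(G) ≤ 4. For the lower bound, the 5 vertices {1, 6, 8, 9, 10} are pairwise adjacent, and any tree decomposition puts a clique entirely inside one bag — forcing width ≥ 4. Therefore the treewidth is 4.

Treewidth 4.
One optimal decomposition is:
Bags: B1 = {1, 4, 6, 9, 10}  B2 = {1, 2, 6, 9, 10}  B3 = {1, 6, 8, 9, 10}  B4 = {1, 2, 3, 6, 10}  B5 = {1, 5, 6, 9, 10}  B6 = {1, 5, 6, 7, 10}
Tree: B1–B2, B1–B3, B2–B4, B2–B5, B5–B6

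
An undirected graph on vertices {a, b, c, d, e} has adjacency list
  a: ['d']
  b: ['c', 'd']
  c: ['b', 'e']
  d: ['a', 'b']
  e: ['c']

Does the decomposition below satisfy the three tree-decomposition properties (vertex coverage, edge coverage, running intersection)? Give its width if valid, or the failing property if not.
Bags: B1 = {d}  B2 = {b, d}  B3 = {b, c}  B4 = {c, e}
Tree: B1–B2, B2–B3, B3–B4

A tree decomposition must satisfy three properties: every vertex lies in some bag; for every edge, both endpoints lie together in some bag; and for every vertex, the bags containing it form a connected subtree. Here vertex a appears in no bag, so the decomposition is invalid.

No — vertex a appears in no bag.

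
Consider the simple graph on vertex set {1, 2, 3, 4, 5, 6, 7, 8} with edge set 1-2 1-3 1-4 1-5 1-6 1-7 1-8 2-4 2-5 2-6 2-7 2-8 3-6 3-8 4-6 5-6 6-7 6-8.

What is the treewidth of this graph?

A width-3 tree decomposition is:
Bags: B1 = {1, 2, 4, 6}  B2 = {1, 2, 6, 7}  B3 = {1, 2, 6, 8}  B4 = {1, 2, 5, 6}  B5 = {1, 3, 6, 8}
Tree: B1–B2, B1–B3, B3–B4, B3–B5
Each bag holds 4 vertices, so the decomposition has width 3, which upper-bounds the treewidth. For the lower bound, the 4 vertices {1, 2, 6, 8} are pairwise adjacent, and any tree decomposition puts a clique entirely inside one bag — forcing width ≥ 3. Therefore the treewidth is 3.

3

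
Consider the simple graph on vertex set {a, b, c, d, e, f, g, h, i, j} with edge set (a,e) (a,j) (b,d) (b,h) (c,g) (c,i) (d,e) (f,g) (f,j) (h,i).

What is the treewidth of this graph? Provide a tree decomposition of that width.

Every bag has size at most 3, so the width is 3 − 1 = 2 and tw(G) ≤ 2. Since d–b–h–i–c–g–f–j–a–e–d is a cycle in G, G is not acyclic. Forests are exactly the graphs of treewidth ≤ 1, so tw(G) ≥ 2. Therefore the treewidth is 2.

Treewidth 2.
One such decomposition:
Bags: B1 = {b, d, h}  B2 = {d, h, i}  B3 = {c, d, i}  B4 = {c, d, g}  B5 = {d, f, g}  B6 = {d, f, j}  B7 = {a, d, j}  B8 = {a, d, e}
Tree: B1–B2, B2–B3, B3–B4, B4–B5, B5–B6, B6–B7, B7–B8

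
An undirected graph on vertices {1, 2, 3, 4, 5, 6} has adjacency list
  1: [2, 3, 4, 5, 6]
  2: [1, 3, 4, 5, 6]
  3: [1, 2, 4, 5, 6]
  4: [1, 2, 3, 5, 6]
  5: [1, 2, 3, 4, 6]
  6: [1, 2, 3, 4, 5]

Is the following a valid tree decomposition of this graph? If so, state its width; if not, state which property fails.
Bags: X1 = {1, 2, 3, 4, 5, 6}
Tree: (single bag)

Yes; width 5.

Vertex coverage: the bags together contain {1, 2, 3, 4, 5, 6}, the full vertex set. Edge coverage: each edge of G has both endpoints in at least one bag. Running intersection: for every vertex, the bags containing it form a connected subtree. All three properties hold, so this is a valid tree decomposition of width max|bag| − 1 = 5, and hence tw(G) ≤ 5.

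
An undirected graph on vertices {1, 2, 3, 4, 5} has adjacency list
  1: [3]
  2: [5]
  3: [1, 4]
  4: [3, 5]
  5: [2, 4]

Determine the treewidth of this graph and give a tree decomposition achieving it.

The largest bag has 2 vertices, giving width 1; this decomposition certifies tw(G) ≤ 1. Any graph with an edge has treewidth ≥ 1, and G has the edge 2–5. Therefore the treewidth is 1.

Treewidth 1.
One optimal decomposition is:
Bags: B1 = {2, 5}  B2 = {4, 5}  B3 = {3, 4}  B4 = {1, 3}
Tree: B1–B2, B2–B3, B3–B4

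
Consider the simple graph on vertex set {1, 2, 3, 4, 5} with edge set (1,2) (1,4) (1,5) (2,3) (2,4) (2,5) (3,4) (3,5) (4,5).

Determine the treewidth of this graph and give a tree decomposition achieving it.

Every bag has size at most 4, so the width is 4 − 1 = 3 and tw(G) ≤ 3. Conversely, {1, 2, 4, 5} is a clique of size 4, and the vertices of any clique must share a bag in every tree decomposition; so some bag has ≥ 4 vertices and tw(G) ≥ 3. Combining the bounds, tw(G) = 3.

Treewidth 3.
Bags: B1 = {1, 2, 4, 5}  B2 = {2, 3, 4, 5}
Tree: B1–B2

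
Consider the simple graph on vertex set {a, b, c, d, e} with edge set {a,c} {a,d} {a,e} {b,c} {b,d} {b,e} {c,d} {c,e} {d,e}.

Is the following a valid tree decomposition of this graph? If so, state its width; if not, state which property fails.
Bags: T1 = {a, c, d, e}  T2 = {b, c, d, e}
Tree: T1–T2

Checking the three conditions: (i) the bags cover all of {a, b, c, d, e}; (ii) for each edge, some bag contains both endpoints; (iii) the bags containing any fixed vertex form a subtree. All hold, so the decomposition is valid with width 4 − 1 = 3.

Yes; width 3.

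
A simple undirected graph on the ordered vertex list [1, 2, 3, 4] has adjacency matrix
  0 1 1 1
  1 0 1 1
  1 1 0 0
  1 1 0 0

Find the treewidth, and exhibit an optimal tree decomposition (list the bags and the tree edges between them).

Each bag holds 3 vertices, so the decomposition has width 2, which upper-bounds the treewidth. Conversely, {1, 2, 3} is a clique of size 3, and the vertices of any clique must share a bag in every tree decomposition; so some bag has ≥ 3 vertices and tw(G) ≥ 2. The upper and lower bounds meet at 2, so that is the treewidth.

Treewidth 2.
Bags: B1 = {1, 2, 3}  B2 = {1, 2, 4}
Tree: B1–B2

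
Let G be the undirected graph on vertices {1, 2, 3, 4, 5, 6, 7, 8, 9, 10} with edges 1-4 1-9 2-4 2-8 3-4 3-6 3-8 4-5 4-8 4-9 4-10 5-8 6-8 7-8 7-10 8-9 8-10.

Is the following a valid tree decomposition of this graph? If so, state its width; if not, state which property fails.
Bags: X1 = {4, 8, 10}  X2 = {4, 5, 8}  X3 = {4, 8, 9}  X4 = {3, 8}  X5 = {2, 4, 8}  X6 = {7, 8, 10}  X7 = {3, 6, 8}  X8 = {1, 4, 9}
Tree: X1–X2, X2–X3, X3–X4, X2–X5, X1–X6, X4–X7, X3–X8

A tree decomposition must satisfy three properties: every vertex lies in some bag; for every edge, both endpoints lie together in some bag; and for every vertex, the bags containing it form a connected subtree. Here edge (4,3) lies in no bag, so the decomposition is invalid.

No — edge (4,3) lies in no bag.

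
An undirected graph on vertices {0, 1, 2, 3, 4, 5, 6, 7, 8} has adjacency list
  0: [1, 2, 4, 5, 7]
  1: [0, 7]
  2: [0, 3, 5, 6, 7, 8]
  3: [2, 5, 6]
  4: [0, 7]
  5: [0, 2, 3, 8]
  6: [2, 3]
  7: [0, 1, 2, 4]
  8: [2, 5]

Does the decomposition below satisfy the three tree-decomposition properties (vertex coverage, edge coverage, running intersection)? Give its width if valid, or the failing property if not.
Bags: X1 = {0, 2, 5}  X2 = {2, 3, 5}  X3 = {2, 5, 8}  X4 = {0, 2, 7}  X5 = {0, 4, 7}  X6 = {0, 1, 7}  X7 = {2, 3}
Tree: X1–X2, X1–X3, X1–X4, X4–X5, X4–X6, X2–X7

A tree decomposition must satisfy three properties: every vertex lies in some bag; for every edge, both endpoints lie together in some bag; and for every vertex, the bags containing it form a connected subtree. Here vertex 6 appears in no bag, so the decomposition is invalid.

No — vertex 6 appears in no bag.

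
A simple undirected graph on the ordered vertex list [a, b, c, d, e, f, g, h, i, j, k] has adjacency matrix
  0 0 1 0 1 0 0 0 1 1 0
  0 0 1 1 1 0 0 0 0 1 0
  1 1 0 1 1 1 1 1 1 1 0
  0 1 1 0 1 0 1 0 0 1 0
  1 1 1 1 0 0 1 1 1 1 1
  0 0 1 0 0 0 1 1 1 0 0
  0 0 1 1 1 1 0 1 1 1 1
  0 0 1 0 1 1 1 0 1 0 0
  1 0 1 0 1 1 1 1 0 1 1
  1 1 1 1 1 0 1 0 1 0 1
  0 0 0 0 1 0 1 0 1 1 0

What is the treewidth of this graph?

A width-4 tree decomposition is:
Bags: B1 = {c, e, g, h, i}  B2 = {c, e, g, i, j}  B3 = {c, f, g, h, i}  B4 = {e, g, i, j, k}  B5 = {a, c, e, i, j}  B6 = {c, d, e, g, j}  B7 = {b, c, d, e, j}
Tree: B1–B2, B1–B3, B2–B4, B2–B5, B2–B6, B6–B7
Every bag has size at most 5, so the width is 5 − 1 = 4 and tw(G) ≤ 4. For the lower bound, the 5 vertices {c, d, e, g, j} are pairwise adjacent, and any tree decomposition puts a clique entirely inside one bag — forcing width ≥ 4. Hence tw(G) = 4 exactly.

4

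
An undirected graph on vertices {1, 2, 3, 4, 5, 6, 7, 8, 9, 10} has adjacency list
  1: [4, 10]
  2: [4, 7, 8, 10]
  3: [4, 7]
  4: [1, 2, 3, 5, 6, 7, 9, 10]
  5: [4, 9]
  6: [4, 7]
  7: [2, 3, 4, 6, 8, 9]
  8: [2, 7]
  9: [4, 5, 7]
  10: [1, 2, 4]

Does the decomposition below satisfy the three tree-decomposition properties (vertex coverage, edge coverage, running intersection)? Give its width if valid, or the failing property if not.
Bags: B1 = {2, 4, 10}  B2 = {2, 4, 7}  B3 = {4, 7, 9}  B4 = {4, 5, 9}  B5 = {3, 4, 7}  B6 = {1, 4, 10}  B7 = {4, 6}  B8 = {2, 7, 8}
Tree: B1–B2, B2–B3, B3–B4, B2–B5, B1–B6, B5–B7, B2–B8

No — edge (7,6) lies in no bag.

A tree decomposition must satisfy three properties: every vertex lies in some bag; for every edge, both endpoints lie together in some bag; and for every vertex, the bags containing it form a connected subtree. Here edge (7,6) lies in no bag, so the decomposition is invalid.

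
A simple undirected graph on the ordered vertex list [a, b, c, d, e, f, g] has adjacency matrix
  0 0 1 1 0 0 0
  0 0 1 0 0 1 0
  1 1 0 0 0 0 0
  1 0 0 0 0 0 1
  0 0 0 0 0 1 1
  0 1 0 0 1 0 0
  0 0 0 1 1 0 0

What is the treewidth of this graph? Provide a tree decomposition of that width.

Treewidth 2.
One such decomposition:
Bags: B1 = {e, f, g}  B2 = {b, f, g}  B3 = {b, c, g}  B4 = {a, c, g}  B5 = {a, d, g}
Tree: B1–B2, B2–B3, B3–B4, B4–B5

Each bag holds 3 vertices, so the decomposition has width 2, which upper-bounds the treewidth. The edges g–e–f–b–c–a–d–g form a cycle, so G is not a tree and its treewidth is at least 2. The upper and lower bounds meet at 2, so that is the treewidth.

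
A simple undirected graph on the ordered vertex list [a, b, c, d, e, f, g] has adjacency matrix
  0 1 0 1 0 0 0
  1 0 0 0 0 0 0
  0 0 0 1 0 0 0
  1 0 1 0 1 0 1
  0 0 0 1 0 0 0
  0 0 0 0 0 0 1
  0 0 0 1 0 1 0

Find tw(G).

1

A width-1 tree decomposition is:
Bags: B1 = {d, g}  B2 = {f, g}  B3 = {a, d}  B4 = {d, e}  B5 = {a, b}  B6 = {c, d}
Tree: B1–B2, B1–B3, B3–B4, B3–B5, B1–B6
Every bag has size at most 2, so the width is 2 − 1 = 1 and tw(G) ≤ 1. G has an edge, so its treewidth is at least 1. Therefore the treewidth is 1.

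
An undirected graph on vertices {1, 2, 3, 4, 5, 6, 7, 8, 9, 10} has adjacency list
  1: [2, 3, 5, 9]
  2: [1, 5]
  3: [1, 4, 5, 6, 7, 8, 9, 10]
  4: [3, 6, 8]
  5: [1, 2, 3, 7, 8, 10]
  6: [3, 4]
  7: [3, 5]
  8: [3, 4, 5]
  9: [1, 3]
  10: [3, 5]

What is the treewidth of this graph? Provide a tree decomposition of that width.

Treewidth 2.
One optimal decomposition is:
Bags: B1 = {3, 5, 8}  B2 = {3, 5, 10}  B3 = {1, 3, 5}  B4 = {1, 3, 9}  B5 = {1, 2, 5}  B6 = {3, 5, 7}  B7 = {3, 4, 8}  B8 = {3, 4, 6}
Tree: B1–B2, B2–B3, B3–B4, B3–B5, B3–B6, B1–B7, B7–B8

The largest bag has 3 vertices, giving width 2; this decomposition certifies tw(G) ≤ 2. On the other hand G contains the 3-clique {1, 2, 5}. A clique must lie in a single bag of any decomposition, so no decomposition can have width below 2. Combining the bounds, tw(G) = 2.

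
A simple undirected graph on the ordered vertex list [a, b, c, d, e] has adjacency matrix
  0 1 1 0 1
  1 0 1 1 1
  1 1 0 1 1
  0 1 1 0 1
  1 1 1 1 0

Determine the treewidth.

3

A width-3 tree decomposition is:
Bags: B1 = {b, c, d, e}  B2 = {a, b, c, e}
Tree: B1–B2
Each bag holds 4 vertices, so the decomposition has width 3, which upper-bounds the treewidth. Conversely, {b, c, d, e} is a clique of size 4, and the vertices of any clique must share a bag in every tree decomposition; so some bag has ≥ 4 vertices and tw(G) ≥ 3. The upper and lower bounds meet at 3, so that is the treewidth.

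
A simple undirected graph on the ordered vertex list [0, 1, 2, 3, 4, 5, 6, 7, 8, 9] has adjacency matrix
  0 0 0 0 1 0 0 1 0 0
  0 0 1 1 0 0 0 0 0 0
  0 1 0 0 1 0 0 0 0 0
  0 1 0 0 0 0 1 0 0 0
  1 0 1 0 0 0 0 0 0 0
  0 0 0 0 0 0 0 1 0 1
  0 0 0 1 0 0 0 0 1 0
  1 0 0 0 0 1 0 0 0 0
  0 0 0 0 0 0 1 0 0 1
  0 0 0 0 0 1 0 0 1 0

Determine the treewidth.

2

A width-2 tree decomposition is:
Bags: B1 = {1, 2, 3}  B2 = {2, 3, 4}  B3 = {0, 3, 4}  B4 = {0, 3, 7}  B5 = {3, 5, 7}  B6 = {3, 5, 9}  B7 = {3, 8, 9}  B8 = {3, 6, 8}
Tree: B1–B2, B2–B3, B3–B4, B4–B5, B5–B6, B6–B7, B7–B8
The largest bag has 3 vertices, giving width 2; this decomposition certifies tw(G) ≤ 2. The edges 3–1–2–4–0–7–5–9–8–6–3 form a cycle, so G is not a tree and its treewidth is at least 2. Therefore the treewidth is 2.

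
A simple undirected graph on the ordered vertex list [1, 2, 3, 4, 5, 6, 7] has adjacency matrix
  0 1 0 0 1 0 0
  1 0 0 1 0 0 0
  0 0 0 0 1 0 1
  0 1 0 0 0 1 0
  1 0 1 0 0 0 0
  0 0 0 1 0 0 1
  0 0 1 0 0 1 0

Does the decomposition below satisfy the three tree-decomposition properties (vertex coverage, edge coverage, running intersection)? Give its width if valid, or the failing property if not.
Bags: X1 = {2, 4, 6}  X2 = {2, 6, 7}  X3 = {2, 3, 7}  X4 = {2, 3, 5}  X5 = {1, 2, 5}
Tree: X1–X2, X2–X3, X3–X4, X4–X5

Every vertex of G appears in some bag (union = {1, 2, 3, 4, 5, 6, 7}); every edge is covered by a bag; and for each vertex v the set of bags containing v is connected in the bag tree. The decomposition is therefore valid. The largest bag has 3 vertices, so the width is 2.

Yes; width 2.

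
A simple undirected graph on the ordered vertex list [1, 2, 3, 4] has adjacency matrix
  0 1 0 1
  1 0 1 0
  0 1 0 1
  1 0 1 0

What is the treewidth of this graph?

2

A width-2 tree decomposition is:
Bags: B1 = {2, 3, 4}  B2 = {1, 2, 4}
Tree: B1–B2
Each bag holds 3 vertices, so the decomposition has width 2, which upper-bounds the treewidth. For the lower bound, G contains the cycle 2–3–4–1–2, so G is not a forest; only forests have treewidth ≤ 1, hence tw(G) ≥ 2. Combining the bounds, tw(G) = 2.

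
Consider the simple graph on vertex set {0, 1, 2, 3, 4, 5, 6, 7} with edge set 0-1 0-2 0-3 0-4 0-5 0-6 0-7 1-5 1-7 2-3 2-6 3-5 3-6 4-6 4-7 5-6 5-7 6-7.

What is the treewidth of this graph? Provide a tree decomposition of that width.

Treewidth 3.
One optimal decomposition is:
Bags: B1 = {0, 5, 6, 7}  B2 = {0, 3, 5, 6}  B3 = {0, 4, 6, 7}  B4 = {0, 2, 3, 6}  B5 = {0, 1, 5, 7}
Tree: B1–B2, B1–B3, B2–B4, B1–B5

Each bag holds 4 vertices, so the decomposition has width 3, which upper-bounds the treewidth. Conversely, {0, 1, 5, 7} is a clique of size 4, and the vertices of any clique must share a bag in every tree decomposition; so some bag has ≥ 4 vertices and tw(G) ≥ 3. The upper and lower bounds meet at 3, so that is the treewidth.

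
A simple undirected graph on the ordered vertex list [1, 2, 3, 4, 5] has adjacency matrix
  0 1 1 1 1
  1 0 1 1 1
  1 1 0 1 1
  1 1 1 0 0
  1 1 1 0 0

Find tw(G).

A width-3 tree decomposition is:
Bags: B1 = {1, 2, 3, 4}  B2 = {1, 2, 3, 5}
Tree: B1–B2
Each bag holds 4 vertices, so the decomposition has width 3, which upper-bounds the treewidth. On the other hand G contains the 4-clique {1, 2, 3, 4}. A clique must lie in a single bag of any decomposition, so no decomposition can have width below 3. Hence tw(G) = 3 exactly.

3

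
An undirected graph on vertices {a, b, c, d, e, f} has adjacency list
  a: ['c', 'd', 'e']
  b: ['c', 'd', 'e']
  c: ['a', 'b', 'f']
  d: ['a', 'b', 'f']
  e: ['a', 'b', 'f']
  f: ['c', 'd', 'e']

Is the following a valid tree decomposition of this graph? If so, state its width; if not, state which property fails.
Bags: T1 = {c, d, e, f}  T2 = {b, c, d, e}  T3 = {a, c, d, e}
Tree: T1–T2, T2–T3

Vertex coverage: the bags together contain {a, b, c, d, e, f}, the full vertex set. Edge coverage: each edge of G has both endpoints in at least one bag. Running intersection: for every vertex, the bags containing it form a connected subtree. All three properties hold, so this is a valid tree decomposition of width max|bag| − 1 = 3, and hence tw(G) ≤ 3.

Yes; width 3.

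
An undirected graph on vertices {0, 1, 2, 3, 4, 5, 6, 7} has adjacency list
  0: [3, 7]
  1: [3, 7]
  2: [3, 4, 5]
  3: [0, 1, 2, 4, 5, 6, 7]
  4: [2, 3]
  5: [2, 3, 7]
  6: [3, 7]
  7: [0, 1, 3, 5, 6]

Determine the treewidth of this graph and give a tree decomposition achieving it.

Treewidth 2.
One such decomposition:
Bags: B1 = {3, 5, 7}  B2 = {1, 3, 7}  B3 = {2, 3, 5}  B4 = {0, 3, 7}  B5 = {3, 6, 7}  B6 = {2, 3, 4}
Tree: B1–B2, B1–B3, B2–B4, B4–B5, B3–B6

Every bag has size at most 3, so the width is 3 − 1 = 2 and tw(G) ≤ 2. For the lower bound, the 3 vertices {2, 3, 4} are pairwise adjacent, and any tree decomposition puts a clique entirely inside one bag — forcing width ≥ 2. Hence tw(G) = 2 exactly.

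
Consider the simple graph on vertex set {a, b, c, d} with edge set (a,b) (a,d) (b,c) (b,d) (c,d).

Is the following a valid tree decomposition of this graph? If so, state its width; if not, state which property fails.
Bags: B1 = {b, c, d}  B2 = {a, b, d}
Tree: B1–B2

Yes; width 2.

Every vertex of G appears in some bag (union = {a, b, c, d}); every edge is covered by a bag; and for each vertex v the set of bags containing v is connected in the bag tree. The decomposition is therefore valid. The largest bag has 3 vertices, so the width is 2.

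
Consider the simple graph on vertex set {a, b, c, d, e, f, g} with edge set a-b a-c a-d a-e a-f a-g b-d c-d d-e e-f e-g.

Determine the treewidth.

A width-2 tree decomposition is:
Bags: B1 = {a, e, g}  B2 = {a, d, e}  B3 = {a, c, d}  B4 = {a, e, f}  B5 = {a, b, d}
Tree: B1–B2, B2–B3, B1–B4, B2–B5
Every bag has size at most 3, so the width is 3 − 1 = 2 and tw(G) ≤ 2. Conversely, {a, d, e} is a clique of size 3, and the vertices of any clique must share a bag in every tree decomposition; so some bag has ≥ 3 vertices and tw(G) ≥ 2. Combining the bounds, tw(G) = 2.

2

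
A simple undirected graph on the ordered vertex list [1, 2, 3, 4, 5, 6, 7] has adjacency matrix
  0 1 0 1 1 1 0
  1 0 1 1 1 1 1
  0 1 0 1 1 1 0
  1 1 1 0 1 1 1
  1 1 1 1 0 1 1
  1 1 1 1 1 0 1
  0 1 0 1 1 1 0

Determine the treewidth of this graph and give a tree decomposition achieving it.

The largest bag has 5 vertices, giving width 4; this decomposition certifies tw(G) ≤ 4. For the lower bound, the 5 vertices {1, 2, 4, 5, 6} are pairwise adjacent, and any tree decomposition puts a clique entirely inside one bag — forcing width ≥ 4. The upper and lower bounds meet at 4, so that is the treewidth.

Treewidth 4.
Bags: B1 = {1, 2, 4, 5, 6}  B2 = {2, 3, 4, 5, 6}  B3 = {2, 4, 5, 6, 7}
Tree: B1–B2, B1–B3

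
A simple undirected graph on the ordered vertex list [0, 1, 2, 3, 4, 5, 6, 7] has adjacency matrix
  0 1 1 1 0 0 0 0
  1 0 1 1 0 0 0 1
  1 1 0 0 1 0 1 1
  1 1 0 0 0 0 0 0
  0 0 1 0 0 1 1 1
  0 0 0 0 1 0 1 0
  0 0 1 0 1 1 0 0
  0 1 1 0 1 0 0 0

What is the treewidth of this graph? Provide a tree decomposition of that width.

Every bag has size at most 3, so the width is 3 − 1 = 2 and tw(G) ≤ 2. On the other hand G contains the 3-clique {0, 1, 2}. A clique must lie in a single bag of any decomposition, so no decomposition can have width below 2. Hence tw(G) = 2 exactly.

Treewidth 2.
One such decomposition:
Bags: B1 = {1, 2, 7}  B2 = {2, 4, 7}  B3 = {0, 1, 2}  B4 = {0, 1, 3}  B5 = {2, 4, 6}  B6 = {4, 5, 6}
Tree: B1–B2, B1–B3, B3–B4, B2–B5, B5–B6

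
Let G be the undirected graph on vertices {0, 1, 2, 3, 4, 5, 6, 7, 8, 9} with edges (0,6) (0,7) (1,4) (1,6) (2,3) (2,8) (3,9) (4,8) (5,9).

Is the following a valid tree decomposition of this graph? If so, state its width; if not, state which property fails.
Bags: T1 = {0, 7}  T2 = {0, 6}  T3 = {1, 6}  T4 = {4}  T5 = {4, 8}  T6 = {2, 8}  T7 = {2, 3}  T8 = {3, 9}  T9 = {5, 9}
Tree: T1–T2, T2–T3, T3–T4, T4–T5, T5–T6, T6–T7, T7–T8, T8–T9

A tree decomposition must satisfy three properties: every vertex lies in some bag; for every edge, both endpoints lie together in some bag; and for every vertex, the bags containing it form a connected subtree. Here edge (1,4) lies in no bag, so the decomposition is invalid.

No — edge (1,4) lies in no bag.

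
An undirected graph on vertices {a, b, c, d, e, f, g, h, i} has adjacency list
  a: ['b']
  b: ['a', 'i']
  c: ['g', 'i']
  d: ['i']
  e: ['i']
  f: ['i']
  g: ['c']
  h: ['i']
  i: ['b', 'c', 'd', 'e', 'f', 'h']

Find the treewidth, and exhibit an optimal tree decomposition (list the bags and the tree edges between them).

Every bag has size at most 2, so the width is 2 − 1 = 1 and tw(G) ≤ 1. Any graph with an edge has treewidth ≥ 1, and G has the edge i–d. Therefore the treewidth is 1.

Treewidth 1.
One optimal decomposition is:
Bags: B1 = {d, i}  B2 = {f, i}  B3 = {e, i}  B4 = {c, i}  B5 = {b, i}  B6 = {c, g}  B7 = {h, i}  B8 = {a, b}
Tree: B1–B2, B2–B3, B2–B4, B1–B5, B4–B6, B1–B7, B5–B8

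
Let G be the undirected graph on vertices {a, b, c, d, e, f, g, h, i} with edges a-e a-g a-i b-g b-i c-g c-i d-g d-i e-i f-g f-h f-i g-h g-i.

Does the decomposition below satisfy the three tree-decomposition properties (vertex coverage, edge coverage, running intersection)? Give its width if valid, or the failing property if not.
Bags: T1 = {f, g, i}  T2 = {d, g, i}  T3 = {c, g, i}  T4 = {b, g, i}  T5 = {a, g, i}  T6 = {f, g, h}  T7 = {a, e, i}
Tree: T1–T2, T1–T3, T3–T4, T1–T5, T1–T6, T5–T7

Vertex coverage: the bags together contain {a, b, c, d, e, f, g, h, i}, the full vertex set. Edge coverage: each edge of G has both endpoints in at least one bag. Running intersection: for every vertex, the bags containing it form a connected subtree. All three properties hold, so this is a valid tree decomposition of width max|bag| − 1 = 2, and hence tw(G) ≤ 2.

Yes; width 2.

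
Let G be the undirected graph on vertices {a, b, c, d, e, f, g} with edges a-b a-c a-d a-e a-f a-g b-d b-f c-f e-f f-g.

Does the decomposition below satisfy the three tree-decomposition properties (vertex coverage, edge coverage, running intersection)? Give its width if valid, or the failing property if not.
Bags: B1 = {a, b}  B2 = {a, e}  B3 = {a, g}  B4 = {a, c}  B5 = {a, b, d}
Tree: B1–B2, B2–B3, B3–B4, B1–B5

No — vertex f appears in no bag.

A tree decomposition must satisfy three properties: every vertex lies in some bag; for every edge, both endpoints lie together in some bag; and for every vertex, the bags containing it form a connected subtree. Here vertex f appears in no bag, so the decomposition is invalid.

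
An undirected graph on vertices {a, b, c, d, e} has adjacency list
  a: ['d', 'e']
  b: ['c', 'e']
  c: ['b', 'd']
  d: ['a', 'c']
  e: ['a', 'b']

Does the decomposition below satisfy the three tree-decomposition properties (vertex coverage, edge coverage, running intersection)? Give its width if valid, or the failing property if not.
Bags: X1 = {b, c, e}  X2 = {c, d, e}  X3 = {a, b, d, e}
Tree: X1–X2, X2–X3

No — bags containing vertex b are not connected in the tree.

A tree decomposition must satisfy three properties: every vertex lies in some bag; for every edge, both endpoints lie together in some bag; and for every vertex, the bags containing it form a connected subtree. Here bags containing vertex b are not connected in the tree, so the decomposition is invalid.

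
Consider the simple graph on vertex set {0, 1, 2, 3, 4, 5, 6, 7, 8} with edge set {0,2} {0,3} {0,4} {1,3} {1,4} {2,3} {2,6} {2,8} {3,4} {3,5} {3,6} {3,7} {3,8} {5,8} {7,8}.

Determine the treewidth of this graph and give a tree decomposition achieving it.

Treewidth 2.
Bags: B1 = {3, 5, 8}  B2 = {2, 3, 8}  B3 = {0, 2, 3}  B4 = {2, 3, 6}  B5 = {0, 3, 4}  B6 = {1, 3, 4}  B7 = {3, 7, 8}
Tree: B1–B2, B2–B3, B3–B4, B3–B5, B5–B6, B2–B7

The largest bag has 3 vertices, giving width 2; this decomposition certifies tw(G) ≤ 2. Conversely, {1, 3, 4} is a clique of size 3, and the vertices of any clique must share a bag in every tree decomposition; so some bag has ≥ 3 vertices and tw(G) ≥ 2. Combining the bounds, tw(G) = 2.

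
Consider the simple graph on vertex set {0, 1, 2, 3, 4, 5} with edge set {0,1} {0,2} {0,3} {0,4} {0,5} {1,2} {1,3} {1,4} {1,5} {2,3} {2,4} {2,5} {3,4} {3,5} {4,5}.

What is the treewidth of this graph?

A width-5 tree decomposition is:
Bags: B1 = {0, 1, 2, 3, 4, 5}
Tree: (single bag)
A single bag containing all 6 vertices is trivially a valid decomposition of width 5. On the other hand G contains the 6-clique {0, 1, 2, 3, 4, 5}. A clique must lie in a single bag of any decomposition, so no decomposition can have width below 5. Combining the bounds, tw(G) = 5.

5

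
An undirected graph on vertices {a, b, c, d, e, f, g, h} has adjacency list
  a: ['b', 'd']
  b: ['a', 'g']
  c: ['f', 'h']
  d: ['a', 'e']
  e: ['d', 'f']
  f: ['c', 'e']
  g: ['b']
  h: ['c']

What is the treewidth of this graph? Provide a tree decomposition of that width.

The largest bag has 2 vertices, giving width 1; this decomposition certifies tw(G) ≤ 1. G has an edge, so its treewidth is at least 1. The upper and lower bounds meet at 1, so that is the treewidth.

Treewidth 1.
One such decomposition:
Bags: B1 = {c, h}  B2 = {c, f}  B3 = {e, f}  B4 = {d, e}  B5 = {a, d}  B6 = {a, b}  B7 = {b, g}
Tree: B1–B2, B2–B3, B3–B4, B4–B5, B5–B6, B6–B7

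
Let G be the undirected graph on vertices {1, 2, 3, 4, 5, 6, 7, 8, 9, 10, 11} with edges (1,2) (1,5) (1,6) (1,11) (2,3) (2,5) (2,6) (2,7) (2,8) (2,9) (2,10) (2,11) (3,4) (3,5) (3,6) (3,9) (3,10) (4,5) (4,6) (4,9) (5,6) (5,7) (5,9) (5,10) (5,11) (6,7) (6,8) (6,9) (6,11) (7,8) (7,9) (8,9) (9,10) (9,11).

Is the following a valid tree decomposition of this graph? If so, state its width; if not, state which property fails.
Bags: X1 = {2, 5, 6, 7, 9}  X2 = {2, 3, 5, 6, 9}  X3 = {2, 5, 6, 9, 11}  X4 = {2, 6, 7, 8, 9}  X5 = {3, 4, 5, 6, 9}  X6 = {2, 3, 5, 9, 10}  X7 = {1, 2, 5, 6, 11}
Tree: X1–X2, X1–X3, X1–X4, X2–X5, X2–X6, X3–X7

Every vertex of G appears in some bag (union = {1, 2, 3, 4, 5, 6, 7, 8, 9, 10, 11}); every edge is covered by a bag; and for each vertex v the set of bags containing v is connected in the bag tree. The decomposition is therefore valid. The largest bag has 5 vertices, so the width is 4.

Yes; width 4.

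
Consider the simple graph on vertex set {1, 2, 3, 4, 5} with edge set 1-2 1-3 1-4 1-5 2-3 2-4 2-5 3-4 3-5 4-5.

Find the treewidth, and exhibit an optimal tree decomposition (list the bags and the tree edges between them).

Treewidth 4.
Bags: B1 = {1, 2, 3, 4, 5}
Tree: (single bag)

A single bag containing all 5 vertices is trivially a valid decomposition of width 4. On the other hand G contains the 5-clique {1, 2, 3, 4, 5}. A clique must lie in a single bag of any decomposition, so no decomposition can have width below 4. The upper and lower bounds meet at 4, so that is the treewidth.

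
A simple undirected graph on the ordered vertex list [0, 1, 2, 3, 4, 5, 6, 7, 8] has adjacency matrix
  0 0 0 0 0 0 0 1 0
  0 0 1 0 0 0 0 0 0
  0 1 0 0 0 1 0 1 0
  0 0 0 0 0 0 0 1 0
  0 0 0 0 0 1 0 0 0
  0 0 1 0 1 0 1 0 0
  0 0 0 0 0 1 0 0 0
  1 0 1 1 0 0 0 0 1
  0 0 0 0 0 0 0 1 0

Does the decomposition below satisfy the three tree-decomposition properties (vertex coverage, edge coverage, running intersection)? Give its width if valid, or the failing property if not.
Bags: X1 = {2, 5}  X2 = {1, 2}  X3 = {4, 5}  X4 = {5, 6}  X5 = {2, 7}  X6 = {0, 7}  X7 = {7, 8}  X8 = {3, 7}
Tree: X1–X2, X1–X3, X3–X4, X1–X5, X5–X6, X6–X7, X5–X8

Yes; width 1.

Every vertex of G appears in some bag (union = {0, 1, 2, 3, 4, 5, 6, 7, 8}); every edge is covered by a bag; and for each vertex v the set of bags containing v is connected in the bag tree. The decomposition is therefore valid. The largest bag has 2 vertices, so the width is 1.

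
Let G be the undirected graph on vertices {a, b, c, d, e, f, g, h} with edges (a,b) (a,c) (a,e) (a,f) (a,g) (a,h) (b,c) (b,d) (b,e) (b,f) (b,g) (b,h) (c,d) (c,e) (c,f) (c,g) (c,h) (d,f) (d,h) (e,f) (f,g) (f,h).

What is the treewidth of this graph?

A width-4 tree decomposition is:
Bags: B1 = {b, c, d, f, h}  B2 = {a, b, c, f, h}  B3 = {a, b, c, e, f}  B4 = {a, b, c, f, g}
Tree: B1–B2, B2–B3, B3–B4
Every bag has size at most 5, so the width is 5 − 1 = 4 and tw(G) ≤ 4. Conversely, {b, c, d, f, h} is a clique of size 5, and the vertices of any clique must share a bag in every tree decomposition; so some bag has ≥ 5 vertices and tw(G) ≥ 4. The upper and lower bounds meet at 4, so that is the treewidth.

4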